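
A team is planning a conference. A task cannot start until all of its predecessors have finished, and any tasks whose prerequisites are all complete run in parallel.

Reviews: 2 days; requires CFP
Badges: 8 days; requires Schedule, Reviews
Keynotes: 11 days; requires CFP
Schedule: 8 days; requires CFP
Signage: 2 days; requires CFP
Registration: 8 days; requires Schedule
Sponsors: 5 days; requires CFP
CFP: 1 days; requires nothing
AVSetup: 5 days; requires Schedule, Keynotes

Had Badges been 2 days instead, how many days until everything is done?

17

Actual critical path: CFP→Schedule→Badges = 1+8+8 = 17 ⇒ 17 days.
Badges is on the critical path; changing it to 2 makes that path 11 days.
New critical path: CFP→Schedule→Registration = 1+8+8 = 17 ⇒ 17 days.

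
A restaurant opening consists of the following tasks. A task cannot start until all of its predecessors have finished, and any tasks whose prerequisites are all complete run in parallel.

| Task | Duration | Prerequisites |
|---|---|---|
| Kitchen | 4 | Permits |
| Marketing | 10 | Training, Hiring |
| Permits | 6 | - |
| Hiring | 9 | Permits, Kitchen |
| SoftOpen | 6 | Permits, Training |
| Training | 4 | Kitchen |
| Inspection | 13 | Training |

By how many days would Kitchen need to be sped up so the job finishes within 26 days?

3

Current finish: 29 days; target: 26.
Kitchen is on every critical path, so each day cut from Kitchen cuts the finish by one (this holds down to a finish of 26).
Need 29 − 26 = 3 days off Kitchen → Kitchen becomes 1 day, finish becomes 26.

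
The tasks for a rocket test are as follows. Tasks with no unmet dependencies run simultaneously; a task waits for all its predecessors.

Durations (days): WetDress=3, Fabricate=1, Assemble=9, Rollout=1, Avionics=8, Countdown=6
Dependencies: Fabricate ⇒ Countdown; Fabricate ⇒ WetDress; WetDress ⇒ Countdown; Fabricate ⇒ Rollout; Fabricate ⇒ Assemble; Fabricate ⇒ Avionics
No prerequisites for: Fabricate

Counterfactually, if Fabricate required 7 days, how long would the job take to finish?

As given, the longest chain is Fabricate→Assemble = 1+9 = 10, so the finish is 10 days.
Since Fabricate is critical, the +6 change carries straight to that chain (now 16 days).
The critical path is still Fabricate→Assemble; finish is now 16 days.

16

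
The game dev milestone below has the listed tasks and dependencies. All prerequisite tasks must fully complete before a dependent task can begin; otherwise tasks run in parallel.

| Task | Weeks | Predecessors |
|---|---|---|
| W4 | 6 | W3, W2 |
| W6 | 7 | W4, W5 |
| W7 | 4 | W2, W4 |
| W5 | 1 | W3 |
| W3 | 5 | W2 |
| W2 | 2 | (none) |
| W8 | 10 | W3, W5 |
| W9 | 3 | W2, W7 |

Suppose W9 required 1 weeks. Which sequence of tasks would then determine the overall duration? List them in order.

Baseline: W2→W3→W4→W7→W9 = 2+5+6+4+3 = 20 → 20 weeks.
Since W9 is critical, the -2 change carries straight to that chain (now 18 weeks).
New critical path: W2→W3→W4→W6 = 2+5+6+7 = 20 ⇒ 20 weeks.

W2, W3, W4, W6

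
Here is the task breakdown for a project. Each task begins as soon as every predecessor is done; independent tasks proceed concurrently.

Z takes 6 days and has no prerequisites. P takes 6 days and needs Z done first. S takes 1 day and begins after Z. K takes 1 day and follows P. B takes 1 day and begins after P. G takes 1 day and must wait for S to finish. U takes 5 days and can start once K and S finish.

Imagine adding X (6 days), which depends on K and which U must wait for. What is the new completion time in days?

Originally the schedule takes 18 days.
With X inserted, U now waits for max(K, S, X).
New critical path: Z→P→K→X→U = 6+6+1+6+5 = 24 ⇒ 24 days.

24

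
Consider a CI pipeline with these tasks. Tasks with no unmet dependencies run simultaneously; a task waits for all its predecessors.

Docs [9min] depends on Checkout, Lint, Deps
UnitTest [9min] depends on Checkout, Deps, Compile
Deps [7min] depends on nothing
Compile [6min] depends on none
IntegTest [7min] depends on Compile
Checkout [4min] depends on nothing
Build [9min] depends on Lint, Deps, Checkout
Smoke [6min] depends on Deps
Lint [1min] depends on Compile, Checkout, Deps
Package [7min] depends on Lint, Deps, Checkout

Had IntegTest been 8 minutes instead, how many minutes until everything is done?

The binding path is Deps→Lint→Build = 7+1+9 = 17; finish at 17 minutes.
The longest path through IntegTest is only 13 minutes, so IntegTest has float 4.
That remains the longest chain; total 17 minutes.

17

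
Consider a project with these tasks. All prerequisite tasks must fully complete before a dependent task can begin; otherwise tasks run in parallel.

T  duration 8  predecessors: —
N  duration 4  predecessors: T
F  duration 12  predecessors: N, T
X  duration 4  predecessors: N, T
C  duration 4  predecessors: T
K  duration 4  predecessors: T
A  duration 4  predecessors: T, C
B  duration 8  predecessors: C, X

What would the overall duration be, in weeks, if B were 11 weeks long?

As given, the longest chain is T→N→X→B = 8+4+4+8 = 24, so the finish is 24 weeks.
B lies on that path, so at 11 weeks the path becomes 27 weeks.
The critical path is still T→N→X→B; finish is now 27 weeks.

27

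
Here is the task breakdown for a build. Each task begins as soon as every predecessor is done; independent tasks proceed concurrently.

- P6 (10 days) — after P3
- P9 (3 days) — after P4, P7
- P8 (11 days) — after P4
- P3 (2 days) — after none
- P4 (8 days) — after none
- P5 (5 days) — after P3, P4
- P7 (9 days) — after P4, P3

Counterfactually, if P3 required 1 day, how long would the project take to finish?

20

Critical path before the change: P4→P7→P9 = 8+9+3 = 20 giving 20 days.
The longest path through P3 is only 14 days, so P3 has float 6.
The critical path is still P4→P7→P9; finish is now 20 days.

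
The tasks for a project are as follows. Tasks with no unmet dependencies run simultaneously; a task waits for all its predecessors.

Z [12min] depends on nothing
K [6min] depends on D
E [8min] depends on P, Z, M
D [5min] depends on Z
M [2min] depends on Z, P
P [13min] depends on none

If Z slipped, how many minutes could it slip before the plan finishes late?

0

The longest chain is P→M→E = 13+2+8 = 23; overall finish 23 minutes.
The longest chain containing Z totals 23 minutes.
So Z can slip 12 − 12 = 0 minutes.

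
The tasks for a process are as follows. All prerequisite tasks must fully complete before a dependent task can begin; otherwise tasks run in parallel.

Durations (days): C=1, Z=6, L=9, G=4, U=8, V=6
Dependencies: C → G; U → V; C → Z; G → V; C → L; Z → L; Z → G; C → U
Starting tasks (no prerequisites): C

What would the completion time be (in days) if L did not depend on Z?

17

With the dependency in place, C→Z→G→V = 1+6+4+6 = 17 sets the finish at 17 days.
Without Z→L, L's earliest start moves from 7 to 1.
After: C→Z→G→V = 1+6+4+6 = 17 → 17 days.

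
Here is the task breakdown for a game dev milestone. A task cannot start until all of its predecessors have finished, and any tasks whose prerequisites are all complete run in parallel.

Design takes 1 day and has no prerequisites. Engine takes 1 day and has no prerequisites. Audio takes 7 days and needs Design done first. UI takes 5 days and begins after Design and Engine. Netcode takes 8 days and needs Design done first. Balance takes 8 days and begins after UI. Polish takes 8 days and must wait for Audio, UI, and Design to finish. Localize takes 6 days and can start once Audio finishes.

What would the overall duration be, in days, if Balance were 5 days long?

Actual critical path: Design→Audio→Polish = 1+7+8 = 16 ⇒ 16 days.
Balance is off the critical path — its longest chain is 14 days, giving 2 of slack.
No other chain overtakes it, so the finish is 16 days.

16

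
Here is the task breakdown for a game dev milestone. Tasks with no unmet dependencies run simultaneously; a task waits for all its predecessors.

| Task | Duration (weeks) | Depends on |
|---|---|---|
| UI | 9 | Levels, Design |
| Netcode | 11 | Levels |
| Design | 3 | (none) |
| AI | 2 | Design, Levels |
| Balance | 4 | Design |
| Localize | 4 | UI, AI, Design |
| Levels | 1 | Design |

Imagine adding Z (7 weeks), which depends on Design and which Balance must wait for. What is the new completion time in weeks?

Originally the job takes 17 weeks.
With Z inserted, Balance now waits for max(Design, Z).
New critical path: Design→Levels→UI→Localize = 3+1+9+4 = 17 ⇒ 17 weeks.

17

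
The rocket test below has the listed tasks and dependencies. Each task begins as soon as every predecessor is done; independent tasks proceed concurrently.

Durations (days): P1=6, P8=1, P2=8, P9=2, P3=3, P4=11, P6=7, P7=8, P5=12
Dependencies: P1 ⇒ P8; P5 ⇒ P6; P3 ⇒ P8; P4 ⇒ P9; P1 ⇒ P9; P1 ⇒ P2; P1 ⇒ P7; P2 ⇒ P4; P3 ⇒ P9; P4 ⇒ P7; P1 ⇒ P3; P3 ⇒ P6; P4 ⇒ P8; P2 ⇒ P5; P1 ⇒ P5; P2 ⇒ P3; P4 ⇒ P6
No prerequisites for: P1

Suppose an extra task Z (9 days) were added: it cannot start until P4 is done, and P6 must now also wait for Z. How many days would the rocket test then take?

Originally the rocket test takes 33 days.
With Z inserted, P6 now waits for max(P5, P4, P3, Z).
New critical path: P1→P2→P4→Z→P6 = 6+8+11+9+7 = 41 ⇒ 41 days.

41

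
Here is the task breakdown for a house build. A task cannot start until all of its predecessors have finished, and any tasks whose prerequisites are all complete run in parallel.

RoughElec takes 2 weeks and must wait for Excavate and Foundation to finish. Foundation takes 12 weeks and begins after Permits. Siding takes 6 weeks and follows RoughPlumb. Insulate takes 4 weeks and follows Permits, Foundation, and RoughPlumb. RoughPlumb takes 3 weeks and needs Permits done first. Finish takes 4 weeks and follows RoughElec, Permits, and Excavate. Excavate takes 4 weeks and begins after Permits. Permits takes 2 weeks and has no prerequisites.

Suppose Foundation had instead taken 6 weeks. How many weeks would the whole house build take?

Actual critical path: Permits→Foundation→RoughElec→Finish = 2+12+2+4 = 20 ⇒ 20 weeks.
Foundation lies on that path, so at 6 weeks the path becomes 14 weeks.
That remains the longest chain; total 14 weeks.

14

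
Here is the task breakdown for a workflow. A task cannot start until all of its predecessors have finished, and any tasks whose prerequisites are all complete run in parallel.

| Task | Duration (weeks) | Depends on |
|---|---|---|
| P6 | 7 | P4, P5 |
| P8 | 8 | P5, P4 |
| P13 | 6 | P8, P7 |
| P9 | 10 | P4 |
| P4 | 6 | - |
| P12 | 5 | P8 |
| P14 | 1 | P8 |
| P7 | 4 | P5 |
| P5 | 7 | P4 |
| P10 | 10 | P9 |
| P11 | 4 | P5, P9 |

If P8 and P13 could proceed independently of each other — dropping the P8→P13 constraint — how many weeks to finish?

Before: longest chain P4→P5→P8→P13 = 6+7+8+6 = 27, finish 27.
Without P8→P13, P13's earliest start moves from 21 to 17.
New critical path: P4→P5→P8→P12 = 6+7+8+5 = 26 ⇒ 26 weeks.

26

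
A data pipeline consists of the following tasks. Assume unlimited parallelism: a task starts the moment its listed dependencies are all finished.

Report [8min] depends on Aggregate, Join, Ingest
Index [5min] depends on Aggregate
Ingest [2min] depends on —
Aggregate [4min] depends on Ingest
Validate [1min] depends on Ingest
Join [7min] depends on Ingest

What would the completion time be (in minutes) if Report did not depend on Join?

Original critical path: Ingest→Join→Report = 2+7+8 = 17 ⇒ 17 minutes.
Without Join→Report, Report's earliest start moves from 9 to 6.
After: Ingest→Aggregate→Report = 2+4+8 = 14 → 14 minutes.

14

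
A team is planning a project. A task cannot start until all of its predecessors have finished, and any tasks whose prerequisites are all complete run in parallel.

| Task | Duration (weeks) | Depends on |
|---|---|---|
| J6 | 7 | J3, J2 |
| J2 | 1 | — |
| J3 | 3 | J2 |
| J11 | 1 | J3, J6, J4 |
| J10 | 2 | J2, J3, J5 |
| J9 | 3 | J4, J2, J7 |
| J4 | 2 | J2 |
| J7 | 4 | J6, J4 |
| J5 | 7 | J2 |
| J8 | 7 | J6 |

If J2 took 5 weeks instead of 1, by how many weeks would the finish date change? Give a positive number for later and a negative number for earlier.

As given, the longest chain is J2→J3→J6→J7→J9 = 1+3+7+4+3 = 18, so the finish is 18 weeks.
J2 is on the critical path; changing it to 5 makes that path 22 weeks.
That remains the longest chain; total 22 weeks.
Change in finish: 22 − 18 = +4 weeks.

4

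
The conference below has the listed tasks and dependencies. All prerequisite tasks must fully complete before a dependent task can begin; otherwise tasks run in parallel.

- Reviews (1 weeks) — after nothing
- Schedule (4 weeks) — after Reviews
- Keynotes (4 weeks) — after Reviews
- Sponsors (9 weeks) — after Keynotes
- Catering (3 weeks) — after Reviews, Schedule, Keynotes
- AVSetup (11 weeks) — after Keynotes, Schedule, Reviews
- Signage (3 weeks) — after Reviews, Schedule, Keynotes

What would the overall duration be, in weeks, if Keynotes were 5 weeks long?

The binding path is Reviews→Keynotes→AVSetup = 1+4+11 = 16; finish at 16 weeks.
Keynotes is on the critical path; changing it to 5 makes that path 17 weeks.
That remains the longest chain; total 17 weeks.

17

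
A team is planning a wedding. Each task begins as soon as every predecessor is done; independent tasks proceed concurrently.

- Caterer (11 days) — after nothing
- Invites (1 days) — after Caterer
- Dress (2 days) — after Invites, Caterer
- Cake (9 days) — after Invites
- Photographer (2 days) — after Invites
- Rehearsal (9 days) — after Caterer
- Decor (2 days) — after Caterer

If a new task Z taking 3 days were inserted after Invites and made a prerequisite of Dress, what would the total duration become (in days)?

Originally the project takes 21 days.
With Z inserted, Dress now waits for max(Invites, Caterer, Z).
New critical path: Caterer→Invites→Cake = 11+1+9 = 21 ⇒ 21 days.

21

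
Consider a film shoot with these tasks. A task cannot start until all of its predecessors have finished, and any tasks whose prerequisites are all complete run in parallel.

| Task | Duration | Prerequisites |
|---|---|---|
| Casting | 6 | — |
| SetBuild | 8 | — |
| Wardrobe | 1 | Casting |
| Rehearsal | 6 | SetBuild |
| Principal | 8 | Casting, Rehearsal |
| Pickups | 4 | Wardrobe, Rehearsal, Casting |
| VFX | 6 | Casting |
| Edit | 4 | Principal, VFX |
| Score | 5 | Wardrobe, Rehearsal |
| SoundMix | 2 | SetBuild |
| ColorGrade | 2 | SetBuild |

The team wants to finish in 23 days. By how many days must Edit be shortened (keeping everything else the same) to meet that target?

Current finish: 26 days; target: 23.
Edit is on every critical path, so each day cut from Edit cuts the finish by one (this holds down to a finish of 23).
Need 26 − 23 = 3 days off Edit → Edit becomes 1 day, finish becomes 23.

3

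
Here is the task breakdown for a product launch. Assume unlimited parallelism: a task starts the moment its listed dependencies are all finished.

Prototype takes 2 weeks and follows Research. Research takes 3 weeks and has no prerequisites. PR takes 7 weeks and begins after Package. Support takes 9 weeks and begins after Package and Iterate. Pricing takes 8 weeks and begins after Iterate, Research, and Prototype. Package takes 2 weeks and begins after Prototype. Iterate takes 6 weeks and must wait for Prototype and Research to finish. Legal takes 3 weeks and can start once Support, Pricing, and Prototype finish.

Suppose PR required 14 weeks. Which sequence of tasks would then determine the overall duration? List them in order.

Research, Prototype, Iterate, Support, Legal

Actual critical path: Research→Prototype→Iterate→Support→Legal = 3+2+6+9+3 = 23 ⇒ 23 weeks.
PR has 9 weeks of float (longest path through it is 14).
No other chain overtakes it, so the finish is 23 weeks.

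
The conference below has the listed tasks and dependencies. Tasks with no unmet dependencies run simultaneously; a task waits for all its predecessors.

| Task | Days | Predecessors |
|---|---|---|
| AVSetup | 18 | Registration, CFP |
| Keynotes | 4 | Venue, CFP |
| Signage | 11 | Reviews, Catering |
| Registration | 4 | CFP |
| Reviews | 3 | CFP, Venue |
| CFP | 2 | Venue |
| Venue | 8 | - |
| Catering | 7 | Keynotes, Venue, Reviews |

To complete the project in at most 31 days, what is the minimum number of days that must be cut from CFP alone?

Current finish: 32 days; target: 31.
CFP is on every critical path, so each day cut from CFP cuts the finish by one (this holds down to a finish of 31).
Need 32 − 31 = 1 day off CFP → CFP becomes 1 day, finish becomes 31.

1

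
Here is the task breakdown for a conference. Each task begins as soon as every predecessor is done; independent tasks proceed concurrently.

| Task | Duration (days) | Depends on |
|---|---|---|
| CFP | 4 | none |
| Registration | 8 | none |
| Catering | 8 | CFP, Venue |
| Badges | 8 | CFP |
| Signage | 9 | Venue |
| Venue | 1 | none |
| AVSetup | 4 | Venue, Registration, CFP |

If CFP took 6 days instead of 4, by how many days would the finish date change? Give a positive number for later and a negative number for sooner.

The binding path is CFP→Catering = 4+8 = 12; finish at 12 days.
Since CFP is critical, the +2 change carries straight to that chain (now 14 days).
The critical path is still CFP→Catering; finish is now 14 days.
Change in finish: 14 − 12 = +2 days.

2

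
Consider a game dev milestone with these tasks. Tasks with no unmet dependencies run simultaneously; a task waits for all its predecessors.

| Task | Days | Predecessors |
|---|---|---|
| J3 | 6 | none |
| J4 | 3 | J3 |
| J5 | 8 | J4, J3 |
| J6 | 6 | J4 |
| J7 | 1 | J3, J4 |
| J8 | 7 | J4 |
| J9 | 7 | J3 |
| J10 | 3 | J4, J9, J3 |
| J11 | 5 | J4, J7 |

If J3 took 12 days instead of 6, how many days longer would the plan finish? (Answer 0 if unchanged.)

As given, the longest chain is J3→J4→J5 = 6+3+8 = 17, so the finish is 17 days.
J3 lies on that path, so at 12 days the path becomes 23 days.
That remains the longest chain; total 23 days.
Change in finish: 23 − 17 = +6 days.

6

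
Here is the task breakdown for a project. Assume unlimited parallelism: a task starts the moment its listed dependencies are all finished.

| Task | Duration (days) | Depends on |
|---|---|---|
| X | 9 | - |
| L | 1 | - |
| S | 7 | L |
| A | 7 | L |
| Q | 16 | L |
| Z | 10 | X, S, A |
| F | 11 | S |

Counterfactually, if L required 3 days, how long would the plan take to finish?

21

Baseline: L→S→F = 1+7+11 = 19 → 19 days.
L is on the critical path; changing it to 3 makes that path 21 days.
That remains the longest chain; total 21 days.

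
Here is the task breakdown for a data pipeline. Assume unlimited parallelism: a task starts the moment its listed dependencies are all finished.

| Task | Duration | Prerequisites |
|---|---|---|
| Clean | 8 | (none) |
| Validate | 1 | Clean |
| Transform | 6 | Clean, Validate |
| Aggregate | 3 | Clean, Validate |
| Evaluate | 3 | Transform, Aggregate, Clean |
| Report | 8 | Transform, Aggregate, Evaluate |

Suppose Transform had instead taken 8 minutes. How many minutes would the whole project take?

Critical path before the change: Clean→Validate→Transform→Evaluate→Report = 8+1+6+3+8 = 26 giving 26 minutes.
Transform is on the critical path; changing it to 8 makes that path 28 minutes.
That remains the longest chain; total 28 minutes.

28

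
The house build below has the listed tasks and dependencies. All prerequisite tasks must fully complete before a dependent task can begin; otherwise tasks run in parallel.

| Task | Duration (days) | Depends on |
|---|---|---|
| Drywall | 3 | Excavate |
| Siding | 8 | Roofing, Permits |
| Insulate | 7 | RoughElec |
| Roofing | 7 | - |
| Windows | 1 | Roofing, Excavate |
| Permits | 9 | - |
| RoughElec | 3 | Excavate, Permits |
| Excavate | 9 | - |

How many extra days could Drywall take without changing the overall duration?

7

Critical path: Permits→RoughElec→Insulate = 9+3+7 = 19, so the finish is 19 days.
Drywall finishes as early as 12 and must finish by 19.
Float = 19 − 12 = 7.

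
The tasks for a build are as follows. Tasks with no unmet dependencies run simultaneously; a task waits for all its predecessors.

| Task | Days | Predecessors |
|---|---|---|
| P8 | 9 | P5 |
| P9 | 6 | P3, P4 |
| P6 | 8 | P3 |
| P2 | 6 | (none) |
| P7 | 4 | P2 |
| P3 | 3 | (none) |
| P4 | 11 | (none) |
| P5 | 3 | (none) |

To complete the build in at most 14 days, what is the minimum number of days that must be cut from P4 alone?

3

Current finish: 17 days; target: 14.
P4 is on every critical path, so each day cut from P4 cuts the finish by one (this holds down to a finish of 12).
Need 17 − 14 = 3 days off P4 → P4 becomes 8 days, finish becomes 14.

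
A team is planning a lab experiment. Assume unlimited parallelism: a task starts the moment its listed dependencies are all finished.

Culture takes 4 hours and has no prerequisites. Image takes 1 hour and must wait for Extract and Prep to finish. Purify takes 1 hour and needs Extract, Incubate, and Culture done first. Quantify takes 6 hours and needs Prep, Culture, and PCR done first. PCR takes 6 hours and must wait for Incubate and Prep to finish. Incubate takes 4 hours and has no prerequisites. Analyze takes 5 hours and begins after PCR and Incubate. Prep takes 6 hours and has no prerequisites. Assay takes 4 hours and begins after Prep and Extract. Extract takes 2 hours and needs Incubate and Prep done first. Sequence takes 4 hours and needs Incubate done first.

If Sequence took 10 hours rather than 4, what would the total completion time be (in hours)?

18

Baseline: Prep→PCR→Quantify = 6+6+6 = 18 → 18 hours.
Sequence is off the critical path — its longest chain is 8 hours, giving 10 of slack.
No other chain overtakes it, so the finish is 18 hours.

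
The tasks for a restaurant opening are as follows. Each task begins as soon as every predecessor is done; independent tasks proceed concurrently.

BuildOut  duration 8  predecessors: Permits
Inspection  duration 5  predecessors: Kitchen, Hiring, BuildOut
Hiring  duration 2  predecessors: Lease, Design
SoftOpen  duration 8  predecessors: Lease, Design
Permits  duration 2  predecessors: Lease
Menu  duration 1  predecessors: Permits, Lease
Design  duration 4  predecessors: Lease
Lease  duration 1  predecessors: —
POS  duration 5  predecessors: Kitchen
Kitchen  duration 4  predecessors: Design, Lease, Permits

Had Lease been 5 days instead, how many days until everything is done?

20

Baseline: Lease→Permits→BuildOut→Inspection = 1+2+8+5 = 16 → 16 days.
Lease is on the critical path; changing it to 5 makes that path 20 days.
That remains the longest chain; total 20 days.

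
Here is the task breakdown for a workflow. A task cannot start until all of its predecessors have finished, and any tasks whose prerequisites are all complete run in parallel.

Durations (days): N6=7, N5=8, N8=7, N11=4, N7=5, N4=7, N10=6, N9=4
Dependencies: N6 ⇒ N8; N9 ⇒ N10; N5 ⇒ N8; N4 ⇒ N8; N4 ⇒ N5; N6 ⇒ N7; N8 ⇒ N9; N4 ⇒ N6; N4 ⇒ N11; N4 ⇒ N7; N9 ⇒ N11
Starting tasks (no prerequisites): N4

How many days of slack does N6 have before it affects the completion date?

Critical path: N4→N5→N8→N9→N10 = 7+8+7+4+6 = 32, so the finish is 32 days.
The longest chain containing N6 totals 31 days.
So N6 can slip 15 − 14 = 1 day.

1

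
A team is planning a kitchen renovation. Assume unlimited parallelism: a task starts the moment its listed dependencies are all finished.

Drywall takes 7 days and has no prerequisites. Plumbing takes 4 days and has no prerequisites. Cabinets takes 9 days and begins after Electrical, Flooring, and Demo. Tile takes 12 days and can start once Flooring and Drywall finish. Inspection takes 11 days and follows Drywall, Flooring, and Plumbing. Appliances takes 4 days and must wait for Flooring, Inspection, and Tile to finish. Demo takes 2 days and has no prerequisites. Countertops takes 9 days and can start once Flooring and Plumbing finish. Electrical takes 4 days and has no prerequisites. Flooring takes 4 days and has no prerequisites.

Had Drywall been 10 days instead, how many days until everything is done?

Baseline: Drywall→Tile→Appliances = 7+12+4 = 23 → 23 days.
Drywall lies on that path, so at 10 days the path becomes 26 days.
The critical path is still Drywall→Tile→Appliances; finish is now 26 days.

26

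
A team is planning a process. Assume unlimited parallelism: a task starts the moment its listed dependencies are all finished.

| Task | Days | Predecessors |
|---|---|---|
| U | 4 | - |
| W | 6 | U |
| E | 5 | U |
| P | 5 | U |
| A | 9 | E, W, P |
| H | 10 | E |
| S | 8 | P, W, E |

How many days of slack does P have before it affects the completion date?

U→W→A = 4+6+9 = 19 sets the makespan at 19 days.
The longest chain containing P totals 18 days.
Slack of P = 5 − 4 = 1 day.

1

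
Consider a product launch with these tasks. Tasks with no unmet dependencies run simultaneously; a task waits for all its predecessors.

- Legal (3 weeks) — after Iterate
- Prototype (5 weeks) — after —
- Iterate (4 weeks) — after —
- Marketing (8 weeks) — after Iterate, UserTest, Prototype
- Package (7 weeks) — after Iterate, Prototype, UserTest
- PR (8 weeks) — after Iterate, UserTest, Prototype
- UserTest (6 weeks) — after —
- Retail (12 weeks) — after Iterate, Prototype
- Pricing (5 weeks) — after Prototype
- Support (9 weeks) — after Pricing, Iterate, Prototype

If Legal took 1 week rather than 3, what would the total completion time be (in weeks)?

Actual critical path: Prototype→Pricing→Support = 5+5+9 = 19 ⇒ 19 weeks.
The longest path through Legal is only 7 weeks, so Legal has float 12.
The critical path is still Prototype→Pricing→Support; finish is now 19 weeks.

19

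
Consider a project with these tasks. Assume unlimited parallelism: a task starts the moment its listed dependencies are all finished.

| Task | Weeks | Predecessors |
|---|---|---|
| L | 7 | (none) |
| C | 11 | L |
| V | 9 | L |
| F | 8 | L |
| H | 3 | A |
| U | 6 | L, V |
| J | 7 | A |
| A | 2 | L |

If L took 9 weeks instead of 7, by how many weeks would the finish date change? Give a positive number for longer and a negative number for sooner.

2

Actual critical path: L→V→U = 7+9+6 = 22 ⇒ 22 weeks.
Since L is critical, the +2 change carries straight to that chain (now 24 weeks).
That remains the longest chain; total 24 weeks.
Change in finish: 24 − 22 = +2 weeks.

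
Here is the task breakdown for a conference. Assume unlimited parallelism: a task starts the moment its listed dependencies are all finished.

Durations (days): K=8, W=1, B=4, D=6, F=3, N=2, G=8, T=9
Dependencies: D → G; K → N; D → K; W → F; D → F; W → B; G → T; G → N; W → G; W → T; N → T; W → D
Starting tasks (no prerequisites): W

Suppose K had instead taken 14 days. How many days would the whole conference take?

32

Critical path before the change: W→D→K→N→T = 1+6+8+2+9 = 26 giving 26 days.
Since K is critical, the +6 change carries straight to that chain (now 32 days).
The critical path is still W→D→K→N→T; finish is now 32 days.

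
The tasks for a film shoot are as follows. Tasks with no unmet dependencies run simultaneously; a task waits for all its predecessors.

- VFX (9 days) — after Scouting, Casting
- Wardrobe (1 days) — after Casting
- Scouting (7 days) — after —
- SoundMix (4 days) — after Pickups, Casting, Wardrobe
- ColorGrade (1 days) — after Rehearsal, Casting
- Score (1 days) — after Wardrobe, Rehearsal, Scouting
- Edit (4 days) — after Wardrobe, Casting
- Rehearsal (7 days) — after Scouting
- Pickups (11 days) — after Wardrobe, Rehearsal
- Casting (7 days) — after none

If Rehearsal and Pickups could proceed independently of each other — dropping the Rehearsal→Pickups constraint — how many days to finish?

Original critical path: Scouting→Rehearsal→Pickups→SoundMix = 7+7+11+4 = 29 ⇒ 29 days.
Without Rehearsal→Pickups, Pickups's earliest start moves from 14 to 8.
After: Casting→Wardrobe→Pickups→SoundMix = 7+1+11+4 = 23 → 23 days.

23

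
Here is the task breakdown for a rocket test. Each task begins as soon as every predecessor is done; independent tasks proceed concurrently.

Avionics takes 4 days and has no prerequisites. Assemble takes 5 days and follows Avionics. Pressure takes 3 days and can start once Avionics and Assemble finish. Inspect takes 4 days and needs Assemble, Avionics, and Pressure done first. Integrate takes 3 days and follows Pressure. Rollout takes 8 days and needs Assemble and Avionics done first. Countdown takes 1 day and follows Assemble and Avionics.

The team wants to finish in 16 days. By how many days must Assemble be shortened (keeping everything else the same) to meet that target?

Current finish: 17 days; target: 16.
Assemble is on every critical path, so each day cut from Assemble cuts the finish by one (this holds down to a finish of 13).
Need 17 − 16 = 1 day off Assemble → Assemble becomes 4 days, finish becomes 16.

1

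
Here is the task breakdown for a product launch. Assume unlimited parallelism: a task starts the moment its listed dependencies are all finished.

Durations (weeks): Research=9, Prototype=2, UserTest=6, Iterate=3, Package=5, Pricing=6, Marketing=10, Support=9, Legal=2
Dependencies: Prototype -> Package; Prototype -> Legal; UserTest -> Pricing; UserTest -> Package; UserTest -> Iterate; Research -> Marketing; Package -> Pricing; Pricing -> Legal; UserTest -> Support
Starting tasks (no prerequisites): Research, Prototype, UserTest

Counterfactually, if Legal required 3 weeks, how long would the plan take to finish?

20

Critical path before the change: UserTest→Package→Pricing→Legal = 6+5+6+2 = 19 giving 19 weeks.
Legal lies on that path, so at 3 weeks the path becomes 20 weeks.
That remains the longest chain; total 20 weeks.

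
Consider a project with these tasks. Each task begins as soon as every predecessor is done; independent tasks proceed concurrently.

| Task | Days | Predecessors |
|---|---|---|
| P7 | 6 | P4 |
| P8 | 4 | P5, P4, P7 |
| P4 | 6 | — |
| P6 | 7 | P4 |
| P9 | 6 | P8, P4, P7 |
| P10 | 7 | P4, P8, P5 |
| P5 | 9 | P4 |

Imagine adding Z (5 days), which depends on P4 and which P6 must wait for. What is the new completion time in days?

26

Originally the plan takes 26 days.
With Z inserted, P6 now waits for max(P4, Z).
New critical path: P4→P5→P8→P10 = 6+9+4+7 = 26 ⇒ 26 days.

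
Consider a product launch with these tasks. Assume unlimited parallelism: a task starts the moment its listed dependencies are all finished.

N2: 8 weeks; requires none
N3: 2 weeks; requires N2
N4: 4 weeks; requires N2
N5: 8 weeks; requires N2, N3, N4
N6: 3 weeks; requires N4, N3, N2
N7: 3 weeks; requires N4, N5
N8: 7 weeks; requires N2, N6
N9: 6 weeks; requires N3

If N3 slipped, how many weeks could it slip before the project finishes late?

N2→N4→N5→N7 = 8+4+8+3 = 23 sets the makespan at 23 weeks.
N3 finishes as early as 10 and must finish by 12.
Float = 23 − 21 = 2.

2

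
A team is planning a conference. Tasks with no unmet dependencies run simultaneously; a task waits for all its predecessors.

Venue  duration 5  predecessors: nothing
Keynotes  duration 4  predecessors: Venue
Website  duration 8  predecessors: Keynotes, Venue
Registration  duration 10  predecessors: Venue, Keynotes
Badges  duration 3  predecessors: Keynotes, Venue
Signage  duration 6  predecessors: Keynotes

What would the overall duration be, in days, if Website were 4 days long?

The binding path is Venue→Keynotes→Registration = 5+4+10 = 19; finish at 19 days.
The longest path through Website is only 17 days, so Website has float 2.
The critical path is still Venue→Keynotes→Registration; finish is now 19 days.

19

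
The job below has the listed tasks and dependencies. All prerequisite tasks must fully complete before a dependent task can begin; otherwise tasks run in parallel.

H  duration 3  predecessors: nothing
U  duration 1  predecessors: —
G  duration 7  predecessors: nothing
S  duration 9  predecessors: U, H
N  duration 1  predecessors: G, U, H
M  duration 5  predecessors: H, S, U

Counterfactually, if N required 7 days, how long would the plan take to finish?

17

Actual critical path: H→S→M = 3+9+5 = 17 ⇒ 17 days.
The longest path through N is only 8 days, so N has float 9.
That remains the longest chain; total 17 days.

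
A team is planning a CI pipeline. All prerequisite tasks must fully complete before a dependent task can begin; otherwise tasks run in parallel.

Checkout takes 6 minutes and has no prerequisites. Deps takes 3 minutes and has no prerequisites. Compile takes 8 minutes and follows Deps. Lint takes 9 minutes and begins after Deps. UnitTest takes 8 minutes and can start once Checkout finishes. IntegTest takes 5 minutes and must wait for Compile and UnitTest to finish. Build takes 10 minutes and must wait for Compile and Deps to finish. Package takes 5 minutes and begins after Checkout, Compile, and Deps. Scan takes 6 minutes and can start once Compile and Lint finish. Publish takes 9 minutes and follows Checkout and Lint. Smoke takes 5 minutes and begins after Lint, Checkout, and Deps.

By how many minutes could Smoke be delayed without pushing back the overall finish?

Deps→Compile→Build = 3+8+10 = 21 sets the makespan at 21 minutes.
The longest chain containing Smoke totals 17 minutes.
Slack of Smoke = 16 − 12 = 4 minutes.

4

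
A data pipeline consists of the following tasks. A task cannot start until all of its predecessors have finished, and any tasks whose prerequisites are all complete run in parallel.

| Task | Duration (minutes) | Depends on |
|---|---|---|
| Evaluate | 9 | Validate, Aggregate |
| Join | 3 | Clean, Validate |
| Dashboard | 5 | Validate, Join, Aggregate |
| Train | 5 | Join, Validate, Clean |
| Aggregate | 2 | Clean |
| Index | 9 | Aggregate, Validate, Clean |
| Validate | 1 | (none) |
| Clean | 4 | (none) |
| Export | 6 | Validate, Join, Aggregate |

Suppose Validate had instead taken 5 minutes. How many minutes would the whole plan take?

15

The binding path is Clean→Aggregate→Evaluate = 4+2+9 = 15; finish at 15 minutes.
The longest path through Validate is only 10 minutes, so Validate has float 5.
That remains the longest chain; total 15 minutes.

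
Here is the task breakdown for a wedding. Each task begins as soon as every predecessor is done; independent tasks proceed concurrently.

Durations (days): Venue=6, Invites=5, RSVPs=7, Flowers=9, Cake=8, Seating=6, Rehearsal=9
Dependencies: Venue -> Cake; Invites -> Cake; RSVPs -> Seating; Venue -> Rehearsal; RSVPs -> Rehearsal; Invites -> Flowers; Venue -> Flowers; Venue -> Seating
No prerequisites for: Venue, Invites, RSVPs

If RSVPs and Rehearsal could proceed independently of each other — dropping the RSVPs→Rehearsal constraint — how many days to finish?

Before: longest chain RSVPs→Rehearsal = 7+9 = 16, finish 16.
Without RSVPs→Rehearsal, Rehearsal's earliest start moves from 7 to 6.
New critical path: Venue→Flowers = 6+9 = 15 ⇒ 15 days.

15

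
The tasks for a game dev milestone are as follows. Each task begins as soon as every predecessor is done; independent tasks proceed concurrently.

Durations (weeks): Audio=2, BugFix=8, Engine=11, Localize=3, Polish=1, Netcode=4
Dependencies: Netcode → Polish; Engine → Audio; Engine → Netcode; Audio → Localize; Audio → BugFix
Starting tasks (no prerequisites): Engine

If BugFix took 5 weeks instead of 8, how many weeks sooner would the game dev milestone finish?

Critical path before the change: Engine→Audio→BugFix = 11+2+8 = 21 giving 21 weeks.
BugFix lies on that path, so at 5 weeks the path becomes 18 weeks.
The critical path is still Engine→Audio→BugFix; finish is now 18 weeks.
Change in finish: 18 − 21 = -3 weeks.

3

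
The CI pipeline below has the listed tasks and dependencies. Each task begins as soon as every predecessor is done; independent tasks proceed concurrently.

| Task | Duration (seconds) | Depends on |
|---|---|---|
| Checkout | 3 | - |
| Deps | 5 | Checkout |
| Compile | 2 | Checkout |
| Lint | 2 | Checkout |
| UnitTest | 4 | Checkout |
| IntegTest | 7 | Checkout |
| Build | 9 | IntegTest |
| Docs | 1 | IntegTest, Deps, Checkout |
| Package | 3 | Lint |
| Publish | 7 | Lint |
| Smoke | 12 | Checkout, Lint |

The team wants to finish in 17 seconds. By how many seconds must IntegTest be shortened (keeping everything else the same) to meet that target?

Current finish: 19 seconds; target: 17.
IntegTest is on every critical path, so each second cut from IntegTest cuts the finish by one (this holds down to a finish of 17).
Need 19 − 17 = 2 seconds off IntegTest → IntegTest becomes 5 seconds, finish becomes 17.

2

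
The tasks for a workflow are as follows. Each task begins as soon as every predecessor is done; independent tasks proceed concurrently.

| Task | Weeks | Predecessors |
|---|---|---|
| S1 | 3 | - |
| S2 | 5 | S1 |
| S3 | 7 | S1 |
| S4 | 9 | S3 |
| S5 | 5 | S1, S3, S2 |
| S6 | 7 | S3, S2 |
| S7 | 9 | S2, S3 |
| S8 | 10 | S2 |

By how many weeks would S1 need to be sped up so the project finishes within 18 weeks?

1

Current finish: 19 weeks; target: 18.
S1 is on every critical path, so each week cut from S1 cuts the finish by one (this holds down to a finish of 17).
Need 19 − 18 = 1 week off S1 → S1 becomes 2 weeks, finish becomes 18.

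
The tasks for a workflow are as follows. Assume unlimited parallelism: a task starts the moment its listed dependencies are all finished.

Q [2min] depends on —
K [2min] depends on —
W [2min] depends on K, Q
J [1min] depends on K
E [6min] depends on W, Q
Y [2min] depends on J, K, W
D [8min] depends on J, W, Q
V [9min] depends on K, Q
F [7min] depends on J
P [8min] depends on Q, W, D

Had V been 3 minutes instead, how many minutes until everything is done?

20

Critical path before the change: Q→W→D→P = 2+2+8+8 = 20 giving 20 minutes.
V has 9 minutes of float (longest path through it is 11).
The critical path is still Q→W→D→P; finish is now 20 minutes.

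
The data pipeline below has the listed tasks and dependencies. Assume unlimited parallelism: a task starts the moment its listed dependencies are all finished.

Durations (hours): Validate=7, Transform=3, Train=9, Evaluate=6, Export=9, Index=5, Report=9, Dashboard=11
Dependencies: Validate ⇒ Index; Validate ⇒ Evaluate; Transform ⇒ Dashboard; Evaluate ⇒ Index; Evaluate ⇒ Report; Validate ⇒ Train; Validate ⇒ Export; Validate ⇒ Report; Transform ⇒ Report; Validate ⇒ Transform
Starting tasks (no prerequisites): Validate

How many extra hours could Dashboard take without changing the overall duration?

1

Validate→Evaluate→Report = 7+6+9 = 22 sets the makespan at 22 hours.
Longest path through Dashboard: 21 hours (earliest finish 21, latest finish 22).
So Dashboard can slip 22 − 21 = 1 hour.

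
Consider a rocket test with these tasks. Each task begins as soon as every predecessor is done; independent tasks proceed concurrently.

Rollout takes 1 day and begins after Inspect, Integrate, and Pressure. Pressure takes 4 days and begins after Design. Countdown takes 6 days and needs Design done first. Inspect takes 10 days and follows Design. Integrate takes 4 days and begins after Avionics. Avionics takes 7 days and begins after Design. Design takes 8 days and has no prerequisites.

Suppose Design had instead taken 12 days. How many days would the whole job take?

24

Actual critical path: Design→Avionics→Integrate→Rollout = 8+7+4+1 = 20 ⇒ 20 days.
Design is on the critical path; changing it to 12 makes that path 24 days.
No other chain overtakes it, so the finish is 24 days.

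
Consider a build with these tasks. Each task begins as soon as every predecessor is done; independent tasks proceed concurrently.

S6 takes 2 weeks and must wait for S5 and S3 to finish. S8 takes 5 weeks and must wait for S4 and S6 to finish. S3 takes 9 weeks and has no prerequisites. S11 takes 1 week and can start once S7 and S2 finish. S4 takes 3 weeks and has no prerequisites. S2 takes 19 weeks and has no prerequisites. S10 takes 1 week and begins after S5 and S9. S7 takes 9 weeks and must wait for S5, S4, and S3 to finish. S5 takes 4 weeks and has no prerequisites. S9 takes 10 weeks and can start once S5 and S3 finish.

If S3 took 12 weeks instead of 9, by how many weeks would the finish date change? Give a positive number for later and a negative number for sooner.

3

As given, the longest chain is S3→S9→S10 = 9+10+1 = 20, so the finish is 20 weeks.
Since S3 is critical, the +3 change carries straight to that chain (now 23 weeks).
No other chain overtakes it, so the finish is 23 weeks.
Change in finish: 23 − 20 = +3 weeks.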